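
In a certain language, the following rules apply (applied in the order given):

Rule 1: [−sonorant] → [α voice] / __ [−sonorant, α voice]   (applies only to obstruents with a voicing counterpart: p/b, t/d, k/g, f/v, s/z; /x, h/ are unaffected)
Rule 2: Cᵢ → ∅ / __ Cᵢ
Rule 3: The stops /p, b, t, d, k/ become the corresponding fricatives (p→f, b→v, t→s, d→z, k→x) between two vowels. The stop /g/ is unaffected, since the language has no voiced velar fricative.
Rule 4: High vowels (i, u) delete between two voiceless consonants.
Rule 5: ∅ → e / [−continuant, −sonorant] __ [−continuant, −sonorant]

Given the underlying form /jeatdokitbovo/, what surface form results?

Rule 1 (regressive voicing assimilation): /t/ precedes the voiced obstruent /d/, so it voices to [d] by assimilation. /t/ precedes the voiced obstruent /b/, so it voices to [d] by assimilation. /jeatdokitbovo/ → jeaddokidbovo.
Rule 2 (degemination): /dd/ is a geminate; the first /d/ deletes. /jeaddokidbovo/ → jeadokidbovo.
Rule 3 (intervocalic spirantization): /d/ is a stop between vowels /a/ and /o/, so it spirantizes to the fricative [z]. /k/ is a stop between vowels /o/ and /i/, so it spirantizes to the fricative [x]. /jeadokidbovo/ → jeazoxidbovo.
Rule 4 (high vowel syncope): no segment meets the environment; /jeazoxidbovo/ is unchanged.
Rule 5 (stop-cluster e-epenthesis): /d/ and /b/ form a stop–stop cluster, so [e] is inserted between them. /jeazoxidbovo/ → jeazoxidebovo.

jeazoxidebovo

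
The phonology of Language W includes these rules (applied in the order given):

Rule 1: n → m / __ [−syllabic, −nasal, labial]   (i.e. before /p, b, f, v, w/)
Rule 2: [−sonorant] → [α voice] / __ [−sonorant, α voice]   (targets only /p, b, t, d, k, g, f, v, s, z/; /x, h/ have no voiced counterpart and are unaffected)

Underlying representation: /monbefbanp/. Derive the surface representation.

mombevbamp

Rule 1 (nasal place assimilation): /n/ precedes the labial consonant /b/, so it assimilates in place to [m]. /n/ precedes the labial consonant /p/, so it assimilates in place to [m]. /monbefbanp/ → mombefbamp.
Rule 2 (regressive voicing assimilation): /f/ precedes the voiced obstruent /b/, so it voices to [v] by assimilation. /mombefbamp/ → mombevbamp.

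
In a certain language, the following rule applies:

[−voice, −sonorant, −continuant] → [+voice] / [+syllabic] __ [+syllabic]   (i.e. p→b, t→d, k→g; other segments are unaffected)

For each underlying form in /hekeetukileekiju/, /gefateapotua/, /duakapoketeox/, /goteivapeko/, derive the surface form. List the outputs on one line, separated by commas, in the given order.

hegeedugileegiju, gefadeabodua, duagabogedeox, godeivabego

/hekeetukileekiju/: /k/ is a voiceless stop between vowels /e/ and /e/, so it voices to [g]. /t/ is a voiceless stop between vowels /e/ and /u/, so it voices to [d]. /k/ is a voiceless stop between vowels /u/ and /i/, so it voices to [g]. /k/ is a voiceless stop between vowels /e/ and /i/, so it voices to [g]. → [hegeedugileegiju].
/gefateapotua/: /t/ is a voiceless stop between vowels /a/ and /e/, so it voices to [d]. /p/ is a voiceless stop between vowels /a/ and /o/, so it voices to [b]. /t/ is a voiceless stop between vowels /o/ and /u/, so it voices to [d]. → [gefadeabodua].
/duakapoketeox/: /k/ is a voiceless stop between vowels /a/ and /a/, so it voices to [g]. /p/ is a voiceless stop between vowels /a/ and /o/, so it voices to [b]. /k/ is a voiceless stop between vowels /o/ and /e/, so it voices to [g]. /t/ is a voiceless stop between vowels /e/ and /e/, so it voices to [d]. → [duagabogedeox].
/goteivapeko/: /t/ is a voiceless stop between vowels /o/ and /e/, so it voices to [d]. /p/ is a voiceless stop between vowels /a/ and /e/, so it voices to [b]. /k/ is a voiceless stop between vowels /e/ and /o/, so it voices to [g]. → [godeivabego].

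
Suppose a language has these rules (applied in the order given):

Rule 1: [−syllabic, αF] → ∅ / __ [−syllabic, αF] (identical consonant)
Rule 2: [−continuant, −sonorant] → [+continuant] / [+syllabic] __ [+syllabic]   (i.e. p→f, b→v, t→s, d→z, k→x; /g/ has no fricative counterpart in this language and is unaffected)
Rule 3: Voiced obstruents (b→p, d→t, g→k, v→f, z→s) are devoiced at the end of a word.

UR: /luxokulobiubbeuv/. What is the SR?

luxoxuloviuveuf

Rule 1 (degemination): /bb/ is a geminate; the first /b/ deletes. /luxokulobiubbeuv/ → luxokulobiubeuv.
Rule 2 (intervocalic spirantization): /k/ is a stop between vowels /o/ and /u/, so it spirantizes to the fricative [x]. /b/ is a stop between vowels /o/ and /i/, so it spirantizes to the fricative [v]. /b/ is a stop between vowels /u/ and /e/, so it spirantizes to the fricative [v]. /luxokulobiubeuv/ → luxoxuloviuveuv.
Rule 3 (final devoicing): /v/ is a voiced obstruent in word-final position, so it devoices to [f]. /luxoxuloviuveuv/ → luxoxuloviuveuf.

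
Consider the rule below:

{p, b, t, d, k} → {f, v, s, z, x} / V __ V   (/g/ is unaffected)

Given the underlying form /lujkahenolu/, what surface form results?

No segment of /lujkahenolu/ meets the structural description of the rule, so the form surfaces unchanged.

lujkahenolu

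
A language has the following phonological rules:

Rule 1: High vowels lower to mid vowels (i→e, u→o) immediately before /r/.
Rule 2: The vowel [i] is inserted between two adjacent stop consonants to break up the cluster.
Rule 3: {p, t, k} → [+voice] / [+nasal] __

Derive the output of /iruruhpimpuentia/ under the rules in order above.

eroruhpimbuendia

Rule 1 (pre-rhotic lowering): /i/ is a high vowel immediately before /r/, so it lowers to [e]. /u/ is a high vowel immediately before /r/, so it lowers to [o]. /iruruhpimpuentia/ → eroruhpimpuentia.
Rule 2 (stop-cluster i-epenthesis): no segment meets the environment; /eroruhpimpuentia/ is unchanged.
Rule 3 (post-nasal voicing): /p/ is a voiceless stop immediately after the nasal /m/, so it voices to [b]. /t/ is a voiceless stop immediately after the nasal /n/, so it voices to [d]. /eroruhpimpuentia/ → eroruhpimbuendia.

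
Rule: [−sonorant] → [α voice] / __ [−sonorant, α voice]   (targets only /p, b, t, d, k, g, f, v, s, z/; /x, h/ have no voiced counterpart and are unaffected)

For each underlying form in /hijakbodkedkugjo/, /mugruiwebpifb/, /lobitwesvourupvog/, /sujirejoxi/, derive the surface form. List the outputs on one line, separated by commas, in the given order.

/hijakbodkedkugjo/: /k/ precedes the voiced obstruent /b/, so it voices to [g] by assimilation. /d/ precedes the voiceless obstruent /k/, so it devoices to [t] by assimilation. /d/ precedes the voiceless obstruent /k/, so it devoices to [t] by assimilation. → [hijagbotketkugjo].
/mugruiwebpifb/: /b/ precedes the voiceless obstruent /p/, so it devoices to [p] by assimilation. /f/ precedes the voiced obstruent /b/, so it voices to [v] by assimilation. → [mugruiweppivb].
/lobitwesvourupvog/: /s/ precedes the voiced obstruent /v/, so it voices to [z] by assimilation. /p/ precedes the voiced obstruent /v/, so it voices to [b] by assimilation. → [lobitwezvourubvog].
/sujirejoxi/: the rule's environment is not met; surfaces unchanged as [sujirejoxi].

hijagbotketkugjo, mugruiweppivb, lobitwezvourubvog, sujirejoxi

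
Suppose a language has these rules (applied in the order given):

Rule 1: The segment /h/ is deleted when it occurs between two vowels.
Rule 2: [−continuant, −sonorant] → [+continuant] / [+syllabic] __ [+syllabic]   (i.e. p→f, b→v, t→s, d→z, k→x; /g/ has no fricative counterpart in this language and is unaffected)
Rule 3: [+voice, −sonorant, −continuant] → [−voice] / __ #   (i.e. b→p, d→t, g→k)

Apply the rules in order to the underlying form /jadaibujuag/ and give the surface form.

Rule 1 (intervocalic h-deletion): no segment meets the environment; /jadaibujuag/ is unchanged.
Rule 2 (intervocalic spirantization): /d/ is a stop between vowels /a/ and /a/, so it spirantizes to the fricative [z]. /b/ is a stop between vowels /i/ and /u/, so it spirantizes to the fricative [v]. /jadaibujuag/ → jazaivujuag.
Rule 3 (final devoicing): /g/ is a voiced stop in word-final position, so it devoices to [k]. /jazaivujuag/ → jazaivujuak.

jazaivujuak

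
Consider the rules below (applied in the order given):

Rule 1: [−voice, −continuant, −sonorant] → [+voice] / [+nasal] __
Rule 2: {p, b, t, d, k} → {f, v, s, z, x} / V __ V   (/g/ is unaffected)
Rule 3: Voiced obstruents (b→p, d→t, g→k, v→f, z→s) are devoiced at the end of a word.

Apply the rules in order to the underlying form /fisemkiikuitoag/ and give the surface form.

Rule 1 (post-nasal voicing): /k/ is a voiceless stop immediately after the nasal /m/, so it voices to [g]. /fisemkiikuitoag/ → fisemgiikuitoag.
Rule 2 (intervocalic spirantization): /k/ is a stop between vowels /i/ and /u/, so it spirantizes to the fricative [x]. /t/ is a stop between vowels /i/ and /o/, so it spirantizes to the fricative [s]. /fisemgiikuitoag/ → fisemgiixuisoag.
Rule 3 (final devoicing): /g/ is a voiced obstruent in word-final position, so it devoices to [k]. /fisemgiixuisoag/ → fisemgiixuisoak.

fisemgiixuisoak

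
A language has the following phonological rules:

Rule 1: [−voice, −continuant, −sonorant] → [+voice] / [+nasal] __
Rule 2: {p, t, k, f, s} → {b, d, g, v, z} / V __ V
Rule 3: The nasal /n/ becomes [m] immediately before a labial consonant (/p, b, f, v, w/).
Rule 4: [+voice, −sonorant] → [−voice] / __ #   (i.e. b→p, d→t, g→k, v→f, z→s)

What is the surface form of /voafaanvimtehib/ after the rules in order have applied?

Rule 1 (post-nasal voicing): /t/ is a voiceless stop immediately after the nasal /m/, so it voices to [d]. /voafaanvimtehib/ → voafaanvimdehib.
Rule 2 (intervocalic voicing): /f/ is a voiceless obstruent between vowels /a/ and /a/, so it voices to [v]. /voafaanvimdehib/ → voavaanvimdehib.
Rule 3 (nasal place assimilation): /n/ precedes the labial consonant /v/, so it assimilates in place to [m]. /voavaanvimdehib/ → voavaamvimdehib.
Rule 4 (final devoicing): /b/ is a voiced obstruent in word-final position, so it devoices to [p]. /voavaamvimdehib/ → voavaamvimdehip.

voavaamvimdehip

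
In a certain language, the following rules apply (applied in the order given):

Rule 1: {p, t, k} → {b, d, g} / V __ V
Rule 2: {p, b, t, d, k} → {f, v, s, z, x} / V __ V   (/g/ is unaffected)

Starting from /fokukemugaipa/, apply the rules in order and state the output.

Rule 1 (intervocalic voicing): /k/ is a voiceless stop between vowels /o/ and /u/, so it voices to [g]. /k/ is a voiceless stop between vowels /u/ and /e/, so it voices to [g]. /p/ is a voiceless stop between vowels /i/ and /a/, so it voices to [b]. /fokukemugaipa/ → fogugemugaiba.
Rule 2 (intervocalic spirantization): /b/ is a stop between vowels /i/ and /a/, so it spirantizes to the fricative [v]. /fogugemugaiba/ → fogugemugaiva.

fogugemugaiva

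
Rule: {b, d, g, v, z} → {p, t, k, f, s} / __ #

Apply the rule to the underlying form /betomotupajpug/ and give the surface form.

/g/ is a voiced obstruent in word-final position, so it devoices to [k].
The other instance of /b/ does not occur in the required environment and remains unchanged.
Surface form: [betomotupajpuk].

betomotupajpuk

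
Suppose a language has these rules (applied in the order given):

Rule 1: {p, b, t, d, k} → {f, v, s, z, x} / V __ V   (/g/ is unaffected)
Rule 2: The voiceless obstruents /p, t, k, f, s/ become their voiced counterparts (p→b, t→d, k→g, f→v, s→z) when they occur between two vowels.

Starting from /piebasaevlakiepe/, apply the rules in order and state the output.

Rule 1 (intervocalic spirantization): /b/ is a stop between vowels /e/ and /a/, so it spirantizes to the fricative [v]. /k/ is a stop between vowels /a/ and /i/, so it spirantizes to the fricative [x]. /p/ is a stop between vowels /e/ and /e/, so it spirantizes to the fricative [f]. /piebasaevlakiepe/ → pievasaevlaxiefe.
Rule 2 (intervocalic voicing): /s/ is a voiceless obstruent between vowels /a/ and /a/, so it voices to [z]. /f/ is a voiceless obstruent between vowels /e/ and /e/, so it voices to [v]. /pievasaevlaxiefe/ → pievazaevlaxieve.

pievazaevlaxieve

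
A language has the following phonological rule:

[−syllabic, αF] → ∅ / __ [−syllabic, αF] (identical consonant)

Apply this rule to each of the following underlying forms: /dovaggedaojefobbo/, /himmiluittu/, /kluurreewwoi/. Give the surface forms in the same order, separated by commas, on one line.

/dovaggedaojefobbo/: /gg/ is a geminate; the first /g/ deletes. /bb/ is a geminate; the first /b/ deletes. → [dovagedaojefobo].
/himmiluittu/: /mm/ is a geminate; the first /m/ deletes. /tt/ is a geminate; the first /t/ deletes. → [himiluitu].
/kluurreewwoi/: /rr/ is a geminate; the first /r/ deletes. /ww/ is a geminate; the first /w/ deletes. → [kluureewoi].

dovagedaojefobo, himiluitu, kluureewoi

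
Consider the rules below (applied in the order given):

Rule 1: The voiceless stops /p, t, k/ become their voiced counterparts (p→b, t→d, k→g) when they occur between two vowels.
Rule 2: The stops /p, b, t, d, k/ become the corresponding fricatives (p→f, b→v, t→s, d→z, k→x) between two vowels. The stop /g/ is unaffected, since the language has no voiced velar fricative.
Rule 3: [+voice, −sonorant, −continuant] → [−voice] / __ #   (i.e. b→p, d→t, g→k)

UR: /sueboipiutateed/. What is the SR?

suevoiviuzazeet

Rule 1 (intervocalic voicing): /p/ is a voiceless stop between vowels /i/ and /i/, so it voices to [b]. /t/ is a voiceless stop between vowels /u/ and /a/, so it voices to [d]. /t/ is a voiceless stop between vowels /a/ and /e/, so it voices to [d]. /sueboipiutateed/ → sueboibiudadeed.
Rule 2 (intervocalic spirantization): /b/ is a stop between vowels /e/ and /o/, so it spirantizes to the fricative [v]. /b/ is a stop between vowels /i/ and /i/, so it spirantizes to the fricative [v]. /d/ is a stop between vowels /u/ and /a/, so it spirantizes to the fricative [z]. /d/ is a stop between vowels /a/ and /e/, so it spirantizes to the fricative [z]. /sueboibiudadeed/ → suevoiviuzazeed.
Rule 3 (final devoicing): /d/ is a voiced stop in word-final position, so it devoices to [t]. /suevoiviuzazeed/ → suevoiviuzazeet.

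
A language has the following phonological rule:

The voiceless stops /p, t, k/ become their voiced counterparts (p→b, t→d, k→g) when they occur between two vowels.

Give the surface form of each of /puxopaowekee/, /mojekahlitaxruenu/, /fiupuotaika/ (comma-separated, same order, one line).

puxobaowegee, mojegahlidaxruenu, fiubuodaiga

/puxopaowekee/: /p/ is a voiceless stop between vowels /o/ and /a/, so it voices to [b]. /k/ is a voiceless stop between vowels /e/ and /e/, so it voices to [g]. → [puxobaowegee].
/mojekahlitaxruenu/: /k/ is a voiceless stop between vowels /e/ and /a/, so it voices to [g]. /t/ is a voiceless stop between vowels /i/ and /a/, so it voices to [d]. → [mojegahlidaxruenu].
/fiupuotaika/: /p/ is a voiceless stop between vowels /u/ and /u/, so it voices to [b]. /t/ is a voiceless stop between vowels /o/ and /a/, so it voices to [d]. /k/ is a voiceless stop between vowels /i/ and /a/, so it voices to [g]. → [fiubuodaiga].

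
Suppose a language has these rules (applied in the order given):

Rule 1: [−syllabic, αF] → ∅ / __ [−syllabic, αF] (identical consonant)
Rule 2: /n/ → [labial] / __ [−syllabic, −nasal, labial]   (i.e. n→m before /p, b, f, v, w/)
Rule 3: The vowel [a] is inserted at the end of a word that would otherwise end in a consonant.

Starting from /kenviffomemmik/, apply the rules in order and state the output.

Rule 1 (degemination): /ff/ is a geminate; the first /f/ deletes. /mm/ is a geminate; the first /m/ deletes. /kenviffomemmik/ → kenvifomemik.
Rule 2 (nasal place assimilation): /n/ precedes the labial consonant /v/, so it assimilates in place to [m]. /kenvifomemik/ → kemvifomemik.
Rule 3 (final a-epenthesis): the form ends in the consonant /k/, so [a] is inserted word-finally. /kemvifomemik/ → kemvifomemika.

kemvifomemika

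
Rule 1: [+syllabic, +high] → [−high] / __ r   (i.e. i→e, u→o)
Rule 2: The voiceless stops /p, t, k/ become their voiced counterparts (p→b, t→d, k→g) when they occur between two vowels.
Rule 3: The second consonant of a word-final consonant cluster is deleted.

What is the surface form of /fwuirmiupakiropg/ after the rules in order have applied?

fwuermiubagerop

Rule 1 (pre-rhotic lowering): /i/ is a high vowel immediately before /r/, so it lowers to [e]. /i/ is a high vowel immediately before /r/, so it lowers to [e]. /fwuirmiupakiropg/ → fwuermiupakeropg.
Rule 2 (intervocalic voicing): /p/ is a voiceless stop between vowels /u/ and /a/, so it voices to [b]. /k/ is a voiceless stop between vowels /a/ and /e/, so it voices to [g]. /fwuermiupakeropg/ → fwuermiubageropg.
Rule 3 (final cluster simplification): /g/ is the second consonant of a word-final cluster /pg/, so it deletes. /fwuermiubageropg/ → fwuermiubagerop.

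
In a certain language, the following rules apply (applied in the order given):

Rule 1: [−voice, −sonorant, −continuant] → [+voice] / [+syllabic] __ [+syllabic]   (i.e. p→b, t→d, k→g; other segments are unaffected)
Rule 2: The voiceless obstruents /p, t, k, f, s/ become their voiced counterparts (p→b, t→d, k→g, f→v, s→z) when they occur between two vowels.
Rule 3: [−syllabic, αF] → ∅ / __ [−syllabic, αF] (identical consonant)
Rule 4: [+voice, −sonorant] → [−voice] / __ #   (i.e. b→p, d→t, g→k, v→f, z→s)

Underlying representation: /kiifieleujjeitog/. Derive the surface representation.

kiivieleujeidok

Rule 1 (intervocalic voicing): /t/ is a voiceless stop between vowels /i/ and /o/, so it voices to [d]. /kiifieleujjeitog/ → kiifieleujjeidog.
Rule 2 (intervocalic voicing): /f/ is a voiceless obstruent between vowels /i/ and /i/, so it voices to [v]. /kiifieleujjeidog/ → kiivieleujjeidog.
Rule 3 (degemination): /jj/ is a geminate; the first /j/ deletes. /kiivieleujjeidog/ → kiivieleujeidog.
Rule 4 (final devoicing): /g/ is a voiced obstruent in word-final position, so it devoices to [k]. /kiivieleujeidog/ → kiivieleujeidok.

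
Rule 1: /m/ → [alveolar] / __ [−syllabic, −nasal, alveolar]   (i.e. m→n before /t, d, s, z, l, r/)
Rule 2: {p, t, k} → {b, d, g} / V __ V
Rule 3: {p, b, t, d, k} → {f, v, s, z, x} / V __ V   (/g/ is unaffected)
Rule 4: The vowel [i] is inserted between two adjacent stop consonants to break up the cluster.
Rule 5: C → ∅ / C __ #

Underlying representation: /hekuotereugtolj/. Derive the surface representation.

heguozereugitol

Rule 1 (nasal place assimilation): no segment meets the environment; /hekuotereugtolj/ is unchanged.
Rule 2 (intervocalic voicing): /k/ is a voiceless stop between vowels /e/ and /u/, so it voices to [g]. /t/ is a voiceless stop between vowels /o/ and /e/, so it voices to [d]. /hekuotereugtolj/ → heguodereugtolj.
Rule 3 (intervocalic spirantization): /d/ is a stop between vowels /o/ and /e/, so it spirantizes to the fricative [z]. /heguodereugtolj/ → heguozereugtolj.
Rule 4 (stop-cluster i-epenthesis): /g/ and /t/ form a stop–stop cluster, so [i] is inserted between them. /heguozereugtolj/ → heguozereugitolj.
Rule 5 (final cluster simplification): /j/ is the second consonant of a word-final cluster /lj/, so it deletes. /heguozereugitolj/ → heguozereugitol.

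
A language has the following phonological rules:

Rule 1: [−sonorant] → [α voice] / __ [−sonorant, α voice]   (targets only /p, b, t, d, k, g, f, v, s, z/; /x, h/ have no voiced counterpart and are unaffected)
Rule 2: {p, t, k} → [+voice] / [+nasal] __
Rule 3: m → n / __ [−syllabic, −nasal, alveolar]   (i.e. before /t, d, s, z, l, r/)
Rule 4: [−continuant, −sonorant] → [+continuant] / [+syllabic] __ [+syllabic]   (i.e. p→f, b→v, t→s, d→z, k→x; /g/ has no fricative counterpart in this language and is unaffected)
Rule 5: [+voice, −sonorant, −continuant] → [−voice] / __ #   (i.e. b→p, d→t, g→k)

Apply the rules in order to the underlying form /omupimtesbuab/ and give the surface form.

Rule 1 (regressive voicing assimilation): /s/ precedes the voiced obstruent /b/, so it voices to [z] by assimilation. /omupimtesbuab/ → omupimtezbuab.
Rule 2 (post-nasal voicing): /t/ is a voiceless stop immediately after the nasal /m/, so it voices to [d]. /omupimtezbuab/ → omupimdezbuab.
Rule 3 (nasal place assimilation): /m/ precedes the alveolar consonant /d/, so it assimilates in place to [n]. /omupimdezbuab/ → omupindezbuab.
Rule 4 (intervocalic spirantization): /p/ is a stop between vowels /u/ and /i/, so it spirantizes to the fricative [f]. /omupindezbuab/ → omufindezbuab.
Rule 5 (final devoicing): /b/ is a voiced stop in word-final position, so it devoices to [p]. /omufindezbuab/ → omufindezbuap.

omufindezbuap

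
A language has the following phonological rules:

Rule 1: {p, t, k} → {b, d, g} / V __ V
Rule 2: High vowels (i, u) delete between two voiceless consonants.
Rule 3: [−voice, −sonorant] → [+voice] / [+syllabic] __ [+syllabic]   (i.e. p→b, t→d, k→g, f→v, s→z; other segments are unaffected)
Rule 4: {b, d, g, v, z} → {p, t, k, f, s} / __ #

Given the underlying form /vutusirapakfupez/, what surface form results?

vuduzirabakfubes

Rule 1 (intervocalic voicing): /t/ is a voiceless stop between vowels /u/ and /u/, so it voices to [d]. /p/ is a voiceless stop between vowels /a/ and /a/, so it voices to [b]. /p/ is a voiceless stop between vowels /u/ and /e/, so it voices to [b]. /vutusirapakfupez/ → vudusirabakfubez.
Rule 2 (high vowel syncope): no segment meets the environment; /vudusirabakfubez/ is unchanged.
Rule 3 (intervocalic voicing): /s/ is a voiceless obstruent between vowels /u/ and /i/, so it voices to [z]. /vudusirabakfubez/ → vuduzirabakfubez.
Rule 4 (final devoicing): /z/ is a voiced obstruent in word-final position, so it devoices to [s]. /vuduzirabakfubez/ → vuduzirabakfubes.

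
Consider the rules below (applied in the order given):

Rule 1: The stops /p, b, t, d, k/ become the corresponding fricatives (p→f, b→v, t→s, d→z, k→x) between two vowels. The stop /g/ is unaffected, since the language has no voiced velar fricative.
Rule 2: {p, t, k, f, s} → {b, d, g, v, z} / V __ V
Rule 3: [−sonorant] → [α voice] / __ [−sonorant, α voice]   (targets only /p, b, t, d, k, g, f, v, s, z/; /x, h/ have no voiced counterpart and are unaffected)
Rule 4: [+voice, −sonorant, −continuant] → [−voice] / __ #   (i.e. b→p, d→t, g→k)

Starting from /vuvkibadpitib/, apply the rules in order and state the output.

Rule 1 (intervocalic spirantization): /b/ is a stop between vowels /i/ and /a/, so it spirantizes to the fricative [v]. /t/ is a stop between vowels /i/ and /i/, so it spirantizes to the fricative [s]. /vuvkibadpitib/ → vuvkivadpisib.
Rule 2 (intervocalic voicing): /s/ is a voiceless obstruent between vowels /i/ and /i/, so it voices to [z]. /vuvkivadpisib/ → vuvkivadpizib.
Rule 3 (regressive voicing assimilation): /v/ precedes the voiceless obstruent /k/, so it devoices to [f] by assimilation. /d/ precedes the voiceless obstruent /p/, so it devoices to [t] by assimilation. /vuvkivadpizib/ → vufkivatpizib.
Rule 4 (final devoicing): /b/ is a voiced stop in word-final position, so it devoices to [p]. /vufkivatpizib/ → vufkivatpizip.

vufkivatpizip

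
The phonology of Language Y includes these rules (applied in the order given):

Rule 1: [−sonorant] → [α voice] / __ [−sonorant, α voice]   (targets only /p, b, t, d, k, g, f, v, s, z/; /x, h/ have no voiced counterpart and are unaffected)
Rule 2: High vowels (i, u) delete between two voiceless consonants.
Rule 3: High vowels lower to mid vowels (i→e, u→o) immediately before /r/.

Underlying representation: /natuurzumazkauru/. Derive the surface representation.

Rule 1 (regressive voicing assimilation): /z/ precedes the voiceless obstruent /k/, so it devoices to [s] by assimilation. /natuurzumazkauru/ → natuurzumaskauru.
Rule 2 (high vowel syncope): no segment meets the environment; /natuurzumaskauru/ is unchanged.
Rule 3 (pre-rhotic lowering): /u/ is a high vowel immediately before /r/, so it lowers to [o]. /u/ is a high vowel immediately before /r/, so it lowers to [o]. /natuurzumaskauru/ → natuorzumaskaoru.

natuorzumaskaoru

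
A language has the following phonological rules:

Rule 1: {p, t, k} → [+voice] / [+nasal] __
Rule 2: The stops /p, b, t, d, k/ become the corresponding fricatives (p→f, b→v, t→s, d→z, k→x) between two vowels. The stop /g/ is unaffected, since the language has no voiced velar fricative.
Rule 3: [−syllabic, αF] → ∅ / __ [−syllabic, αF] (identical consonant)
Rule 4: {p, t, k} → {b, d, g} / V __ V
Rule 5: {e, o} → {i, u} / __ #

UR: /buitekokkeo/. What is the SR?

Rule 1 (post-nasal voicing): no segment meets the environment; /buitekokkeo/ is unchanged.
Rule 2 (intervocalic spirantization): /t/ is a stop between vowels /i/ and /e/, so it spirantizes to the fricative [s]. /k/ is a stop between vowels /e/ and /o/, so it spirantizes to the fricative [x]. /buitekokkeo/ → buisexokkeo.
Rule 3 (degemination): /kk/ is a geminate; the first /k/ deletes. /buisexokkeo/ → buisexokeo.
Rule 4 (intervocalic voicing): /k/ is a voiceless stop between vowels /o/ and /e/, so it voices to [g]. /buisexokeo/ → buisexogeo.
Rule 5 (final vowel raising): /o/ is a mid vowel in word-final position, so it raises to [u]. /buisexogeo/ → buisexogeu.

buisexogeu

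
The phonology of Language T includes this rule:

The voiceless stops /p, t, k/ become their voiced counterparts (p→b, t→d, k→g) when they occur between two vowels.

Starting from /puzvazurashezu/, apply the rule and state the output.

No segment of /puzvazurashezu/ meets the structural description of the rule, so the form surfaces unchanged.

puzvazurashezu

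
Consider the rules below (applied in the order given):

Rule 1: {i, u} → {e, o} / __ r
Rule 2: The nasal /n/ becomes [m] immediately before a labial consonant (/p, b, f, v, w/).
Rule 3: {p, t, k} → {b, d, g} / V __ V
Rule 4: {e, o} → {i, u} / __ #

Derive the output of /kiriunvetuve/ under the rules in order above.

keriumveduvi

Rule 1 (pre-rhotic lowering): /i/ is a high vowel immediately before /r/, so it lowers to [e]. /kiriunvetuve/ → keriunvetuve.
Rule 2 (nasal place assimilation): /n/ precedes the labial consonant /v/, so it assimilates in place to [m]. /keriunvetuve/ → keriumvetuve.
Rule 3 (intervocalic voicing): /t/ is a voiceless stop between vowels /e/ and /u/, so it voices to [d]. /keriumvetuve/ → keriumveduve.
Rule 4 (final vowel raising): /e/ is a mid vowel in word-final position, so it raises to [i]. /keriumveduve/ → keriumveduvi.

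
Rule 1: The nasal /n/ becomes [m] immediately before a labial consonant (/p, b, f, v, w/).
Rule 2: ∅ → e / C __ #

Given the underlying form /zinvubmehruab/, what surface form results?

zimvubmehruabe

Rule 1 (nasal place assimilation): /n/ precedes the labial consonant /v/, so it assimilates in place to [m]. /zinvubmehruab/ → zimvubmehruab.
Rule 2 (final e-epenthesis): the form ends in the consonant /b/, so [e] is inserted word-finally. /zimvubmehruab/ → zimvubmehruabe.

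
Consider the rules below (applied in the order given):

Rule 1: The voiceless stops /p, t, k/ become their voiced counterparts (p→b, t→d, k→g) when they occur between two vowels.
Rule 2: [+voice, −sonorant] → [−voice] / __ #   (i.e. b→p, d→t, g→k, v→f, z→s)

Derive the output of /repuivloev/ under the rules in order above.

Rule 1 (intervocalic voicing): /p/ is a voiceless stop between vowels /e/ and /u/, so it voices to [b]. /repuivloev/ → rebuivloev.
Rule 2 (final devoicing): /v/ is a voiced obstruent in word-final position, so it devoices to [f]. /rebuivloev/ → rebuivloef.

rebuivloef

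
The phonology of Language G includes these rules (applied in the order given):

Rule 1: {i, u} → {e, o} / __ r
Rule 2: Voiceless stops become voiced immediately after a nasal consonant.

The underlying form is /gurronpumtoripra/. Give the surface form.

gorronbumdoripra

Rule 1 (pre-rhotic lowering): /u/ is a high vowel immediately before /r/, so it lowers to [o]. /gurronpumtoripra/ → gorronpumtoripra.
Rule 2 (post-nasal voicing): /p/ is a voiceless stop immediately after the nasal /n/, so it voices to [b]. /t/ is a voiceless stop immediately after the nasal /m/, so it voices to [d]. /gorronpumtoripra/ → gorronbumdoripra.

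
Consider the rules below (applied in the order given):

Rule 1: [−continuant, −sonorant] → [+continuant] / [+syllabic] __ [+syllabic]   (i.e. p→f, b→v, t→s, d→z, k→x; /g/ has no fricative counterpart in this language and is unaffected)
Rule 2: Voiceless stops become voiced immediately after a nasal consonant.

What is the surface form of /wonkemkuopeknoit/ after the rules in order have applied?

Rule 1 (intervocalic spirantization): /p/ is a stop between vowels /o/ and /e/, so it spirantizes to the fricative [f]. /wonkemkuopeknoit/ → wonkemkuofeknoit.
Rule 2 (post-nasal voicing): /k/ is a voiceless stop immediately after the nasal /n/, so it voices to [g]. /k/ is a voiceless stop immediately after the nasal /m/, so it voices to [g]. /wonkemkuofeknoit/ → wongemguofeknoit.

wongemguofeknoit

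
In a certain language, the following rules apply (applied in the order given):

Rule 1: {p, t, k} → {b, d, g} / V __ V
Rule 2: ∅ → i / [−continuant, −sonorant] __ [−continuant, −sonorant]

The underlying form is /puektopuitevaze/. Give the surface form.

Rule 1 (intervocalic voicing): /p/ is a voiceless stop between vowels /o/ and /u/, so it voices to [b]. /t/ is a voiceless stop between vowels /i/ and /e/, so it voices to [d]. /puektopuitevaze/ → puektobuidevaze.
Rule 2 (stop-cluster i-epenthesis): /k/ and /t/ form a stop–stop cluster, so [i] is inserted between them. /puektobuidevaze/ → puekitobuidevaze.

puekitobuidevaze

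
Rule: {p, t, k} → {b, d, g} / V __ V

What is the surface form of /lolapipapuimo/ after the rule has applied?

/p/ is a voiceless stop between vowels /a/ and /i/, so it voices to [b].
/p/ is a voiceless stop between vowels /i/ and /a/, so it voices to [b].
/p/ is a voiceless stop between vowels /a/ and /u/, so it voices to [b].
Surface form: [lolabibabuimo].

lolabibabuimo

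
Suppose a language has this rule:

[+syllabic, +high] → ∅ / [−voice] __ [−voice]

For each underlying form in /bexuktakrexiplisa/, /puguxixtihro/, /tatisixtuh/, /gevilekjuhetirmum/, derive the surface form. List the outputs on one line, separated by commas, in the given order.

bexktakrexplisa, puguxxthro, tatsxth, gevilekjuhetirmum

/bexuktakrexiplisa/: /u/ is a high vowel flanked by voiceless consonants /x/ and /k/, so it deletes. /i/ is a high vowel flanked by voiceless consonants /x/ and /p/, so it deletes. → [bexktakrexplisa].
/puguxixtihro/: /i/ is a high vowel flanked by voiceless consonants /x/ and /x/, so it deletes. /i/ is a high vowel flanked by voiceless consonants /t/ and /h/, so it deletes. → [puguxxthro].
/tatisixtuh/: /i/ is a high vowel flanked by voiceless consonants /t/ and /s/, so it deletes. /i/ is a high vowel flanked by voiceless consonants /s/ and /x/, so it deletes. /u/ is a high vowel flanked by voiceless consonants /t/ and /h/, so it deletes. → [tatsxth].
/gevilekjuhetirmum/: the rule's environment is not met; surfaces unchanged as [gevilekjuhetirmum].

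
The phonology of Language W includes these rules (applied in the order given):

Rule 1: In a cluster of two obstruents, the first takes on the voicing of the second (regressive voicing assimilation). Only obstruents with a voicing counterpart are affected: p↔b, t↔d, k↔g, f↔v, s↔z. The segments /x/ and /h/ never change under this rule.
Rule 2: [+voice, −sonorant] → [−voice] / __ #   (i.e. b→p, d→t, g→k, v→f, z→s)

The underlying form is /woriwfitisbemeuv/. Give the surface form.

woriwfitizbemeuf

Rule 1 (regressive voicing assimilation): /s/ precedes the voiced obstruent /b/, so it voices to [z] by assimilation. /woriwfitisbemeuv/ → woriwfitizbemeuv.
Rule 2 (final devoicing): /v/ is a voiced obstruent in word-final position, so it devoices to [f]. /woriwfitizbemeuv/ → woriwfitizbemeuf.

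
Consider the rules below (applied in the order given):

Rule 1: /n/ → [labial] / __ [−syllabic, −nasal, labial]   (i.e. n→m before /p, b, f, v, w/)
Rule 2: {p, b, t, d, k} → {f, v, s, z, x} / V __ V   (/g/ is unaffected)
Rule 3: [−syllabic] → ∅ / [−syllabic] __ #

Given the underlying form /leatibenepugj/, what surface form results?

Rule 1 (nasal place assimilation): no segment meets the environment; /leatibenepugj/ is unchanged.
Rule 2 (intervocalic spirantization): /t/ is a stop between vowels /a/ and /i/, so it spirantizes to the fricative [s]. /b/ is a stop between vowels /i/ and /e/, so it spirantizes to the fricative [v]. /p/ is a stop between vowels /e/ and /u/, so it spirantizes to the fricative [f]. /leatibenepugj/ → leasivenefugj.
Rule 3 (final cluster simplification): /j/ is the second consonant of a word-final cluster /gj/, so it deletes. /leasivenefugj/ → leasivenefug.

leasivenefug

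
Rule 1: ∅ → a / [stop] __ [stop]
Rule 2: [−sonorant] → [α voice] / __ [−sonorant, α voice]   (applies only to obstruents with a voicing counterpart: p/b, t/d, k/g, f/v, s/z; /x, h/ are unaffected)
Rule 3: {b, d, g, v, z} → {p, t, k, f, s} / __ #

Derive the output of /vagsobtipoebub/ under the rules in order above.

vaksobatipoebup

Rule 1 (stop-cluster a-epenthesis): /b/ and /t/ form a stop–stop cluster, so [a] is inserted between them. /vagsobtipoebub/ → vagsobatipoebub.
Rule 2 (regressive voicing assimilation): /g/ precedes the voiceless obstruent /s/, so it devoices to [k] by assimilation. /vagsobatipoebub/ → vaksobatipoebub.
Rule 3 (final devoicing): /b/ is a voiced obstruent in word-final position, so it devoices to [p]. /vaksobatipoebub/ → vaksobatipoebup.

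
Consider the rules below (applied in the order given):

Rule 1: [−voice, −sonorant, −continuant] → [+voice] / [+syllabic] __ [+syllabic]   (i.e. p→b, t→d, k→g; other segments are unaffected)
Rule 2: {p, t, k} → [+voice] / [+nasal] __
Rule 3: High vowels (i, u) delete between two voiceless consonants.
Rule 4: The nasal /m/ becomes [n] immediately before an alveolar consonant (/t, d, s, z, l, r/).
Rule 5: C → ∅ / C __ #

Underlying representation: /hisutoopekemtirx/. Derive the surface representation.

hsudoobegendir

Rule 1 (intervocalic voicing): /t/ is a voiceless stop between vowels /u/ and /o/, so it voices to [d]. /p/ is a voiceless stop between vowels /o/ and /e/, so it voices to [b]. /k/ is a voiceless stop between vowels /e/ and /e/, so it voices to [g]. /hisutoopekemtirx/ → hisudoobegemtirx.
Rule 2 (post-nasal voicing): /t/ is a voiceless stop immediately after the nasal /m/, so it voices to [d]. /hisudoobegemtirx/ → hisudoobegemdirx.
Rule 3 (high vowel syncope): /i/ is a high vowel flanked by voiceless consonants /h/ and /s/, so it deletes. /hisudoobegemdirx/ → hsudoobegemdirx.
Rule 4 (nasal place assimilation): /m/ precedes the alveolar consonant /d/, so it assimilates in place to [n]. /hsudoobegemdirx/ → hsudoobegendirx.
Rule 5 (final cluster simplification): /x/ is the second consonant of a word-final cluster /rx/, so it deletes. /hsudoobegendirx/ → hsudoobegendir.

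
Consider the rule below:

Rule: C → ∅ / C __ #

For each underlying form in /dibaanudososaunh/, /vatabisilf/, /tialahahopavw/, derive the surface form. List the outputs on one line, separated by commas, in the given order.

dibaanudososaun, vatabisil, tialahahopav

/dibaanudososaunh/: /h/ is the second consonant of a word-final cluster /nh/, so it deletes. → [dibaanudososaun].
/vatabisilf/: /f/ is the second consonant of a word-final cluster /lf/, so it deletes. → [vatabisil].
/tialahahopavw/: /w/ is the second consonant of a word-final cluster /vw/, so it deletes. → [tialahahopav].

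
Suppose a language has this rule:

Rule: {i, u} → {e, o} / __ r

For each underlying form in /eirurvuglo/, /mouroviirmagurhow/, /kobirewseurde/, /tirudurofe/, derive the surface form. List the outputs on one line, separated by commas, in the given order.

/eirurvuglo/: /i/ is a high vowel immediately before /r/, so it lowers to [e]. /u/ is a high vowel immediately before /r/, so it lowers to [o]. → [eerorvuglo].
/mouroviirmagurhow/: /u/ is a high vowel immediately before /r/, so it lowers to [o]. /i/ is a high vowel immediately before /r/, so it lowers to [e]. /u/ is a high vowel immediately before /r/, so it lowers to [o]. → [mooroviermagorhow].
/kobirewseurde/: /i/ is a high vowel immediately before /r/, so it lowers to [e]. /u/ is a high vowel immediately before /r/, so it lowers to [o]. → [koberewseorde].
/tirudurofe/: /i/ is a high vowel immediately before /r/, so it lowers to [e]. /u/ is a high vowel immediately before /r/, so it lowers to [o]. → [terudorofe].

eerorvuglo, mooroviermagorhow, koberewseorde, terudorofe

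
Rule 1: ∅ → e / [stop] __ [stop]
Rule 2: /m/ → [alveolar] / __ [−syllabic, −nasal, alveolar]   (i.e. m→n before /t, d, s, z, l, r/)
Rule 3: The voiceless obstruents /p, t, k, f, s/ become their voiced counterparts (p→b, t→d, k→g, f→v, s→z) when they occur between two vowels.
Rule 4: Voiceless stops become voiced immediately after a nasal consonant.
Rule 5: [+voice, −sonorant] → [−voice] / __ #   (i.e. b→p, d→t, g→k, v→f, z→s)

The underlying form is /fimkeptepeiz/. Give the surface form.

Rule 1 (stop-cluster e-epenthesis): /p/ and /t/ form a stop–stop cluster, so [e] is inserted between them. /fimkeptepeiz/ → fimkepetepeiz.
Rule 2 (nasal place assimilation): no segment meets the environment; /fimkepetepeiz/ is unchanged.
Rule 3 (intervocalic voicing): /p/ is a voiceless obstruent between vowels /e/ and /e/, so it voices to [b]. /t/ is a voiceless obstruent between vowels /e/ and /e/, so it voices to [d]. /p/ is a voiceless obstruent between vowels /e/ and /e/, so it voices to [b]. /fimkepetepeiz/ → fimkebedebeiz.
Rule 4 (post-nasal voicing): /k/ is a voiceless stop immediately after the nasal /m/, so it voices to [g]. /fimkebedebeiz/ → fimgebedebeiz.
Rule 5 (final devoicing): /z/ is a voiced obstruent in word-final position, so it devoices to [s]. /fimgebedebeiz/ → fimgebedebeis.

fimgebedebeis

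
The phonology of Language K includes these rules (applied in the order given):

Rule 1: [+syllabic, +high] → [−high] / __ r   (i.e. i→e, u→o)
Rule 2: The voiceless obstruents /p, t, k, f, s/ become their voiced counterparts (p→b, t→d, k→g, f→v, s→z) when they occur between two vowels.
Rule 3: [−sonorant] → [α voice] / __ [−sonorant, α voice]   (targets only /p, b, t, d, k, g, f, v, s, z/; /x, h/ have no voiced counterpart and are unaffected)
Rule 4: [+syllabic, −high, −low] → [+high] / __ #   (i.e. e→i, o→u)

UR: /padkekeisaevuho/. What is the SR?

Rule 1 (pre-rhotic lowering): no segment meets the environment; /padkekeisaevuho/ is unchanged.
Rule 2 (intervocalic voicing): /k/ is a voiceless obstruent between vowels /e/ and /e/, so it voices to [g]. /s/ is a voiceless obstruent between vowels /i/ and /a/, so it voices to [z]. /padkekeisaevuho/ → padkegeizaevuho.
Rule 3 (regressive voicing assimilation): /d/ precedes the voiceless obstruent /k/, so it devoices to [t] by assimilation. /padkegeizaevuho/ → patkegeizaevuho.
Rule 4 (final vowel raising): /o/ is a mid vowel in word-final position, so it raises to [u]. /patkegeizaevuho/ → patkegeizaevuhu.

patkegeizaevuhu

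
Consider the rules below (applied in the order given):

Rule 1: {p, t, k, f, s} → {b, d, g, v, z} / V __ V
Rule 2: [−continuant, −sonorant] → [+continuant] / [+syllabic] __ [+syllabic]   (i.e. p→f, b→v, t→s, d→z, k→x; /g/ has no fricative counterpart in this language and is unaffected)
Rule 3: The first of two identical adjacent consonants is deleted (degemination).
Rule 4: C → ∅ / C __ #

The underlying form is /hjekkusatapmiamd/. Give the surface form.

hjekuzazapmiam

Rule 1 (intervocalic voicing): /s/ is a voiceless obstruent between vowels /u/ and /a/, so it voices to [z]. /t/ is a voiceless obstruent between vowels /a/ and /a/, so it voices to [d]. /hjekkusatapmiamd/ → hjekkuzadapmiamd.
Rule 2 (intervocalic spirantization): /d/ is a stop between vowels /a/ and /a/, so it spirantizes to the fricative [z]. /hjekkuzadapmiamd/ → hjekkuzazapmiamd.
Rule 3 (degemination): /kk/ is a geminate; the first /k/ deletes. /hjekkuzazapmiamd/ → hjekuzazapmiamd.
Rule 4 (final cluster simplification): /d/ is the second consonant of a word-final cluster /md/, so it deletes. /hjekuzazapmiamd/ → hjekuzazapmiam.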